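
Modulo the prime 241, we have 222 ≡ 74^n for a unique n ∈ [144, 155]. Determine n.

155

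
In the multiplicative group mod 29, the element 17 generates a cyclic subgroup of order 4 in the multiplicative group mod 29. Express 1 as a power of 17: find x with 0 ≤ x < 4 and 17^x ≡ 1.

0

Successive powers of 17 modulo 29:
  17^0=1
So 17^0 ≡ 1 (mod 29), giving x = 0.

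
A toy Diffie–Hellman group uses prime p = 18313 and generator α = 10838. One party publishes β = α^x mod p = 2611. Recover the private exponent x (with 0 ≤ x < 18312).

2178

Baby-step giant-step with m = ceil(sqrt(18312)) = 136.
Baby table (10838^j mod 18313 for j=0..135):
  0:1  1:10838  2:2662  3:7781  4:17426  5:1019  6:1183  7:2254
  8:17623  9:11797  10:12833  11:15132  12:7701  13:11097  14:7815  15:1345
  16:18275  17:9355  18:8722  19:15643  20:15393  21:16217  22:9985  23:5913
  24:7907  25:9539  26:6797  27:11000  28:370  29:17826  30:14351  31:3829
  32:1444  33:10770  34:16511  35:9895  36:1082  37:6396  38:5143  39:13375
  40:10855  41:3778  42:16409  43:3199  44:4253  45:193  46:4052  47:1002
  48:67  49:11939  50:13537  51:8563  52:13823  53:13334  54:6009  55:4514
  56:8709  57:2940  58:17413  59:6629  60:3203  61:10979  62:10841  63:16863
  64:15767  65:4143  66:16671  67:4240  68:5803  69:6072  70:9727  71:11598
  72:17005  73:16471  74:15887  75:4480  76:6477  77:3997  78:9241  79:161
  80:5183  81:7383  82:7457  83:3697  84:17555  85:7333  86:14947  87:17101
  88:13078  89:15057  90:623  91:12890  92:10256  93:12931  94:15102  95:12195
  96:4489  97:12454  98:9642  99:6018  100:10491  101:14354  102:18030  103:9430
  104:15800  105:13850  106:12952  107:4631  108:13158  109:3073  110:12140  111:12728
  112:12548  113:2886  114:18177  115:9385  116:4228  117:3938  118:10754  119:7920
  120:3929  121:4777  122:2275  123:7152  124:12760  125:11417  126:14818  127:10787
  128:17627  129:210  130:5168  131:9630  132:4153  133:15173  134:12547  135:10361
Giant step factor: 10838^(-136) ≡ 11264 (mod 18313).
Scan 2611·11264^i mod 18313 for i = 0, 1, …:
  i=0: 2611   i=1: 17939   i=2: 17567   i=3: 2723
  i=4: 15910   i=5: 17535   i=6: 8535   i=7: 13303
  i=8: 8026   i=9: 11896     …   i=15: 5115
  i=16: 2662
Match at i=16, j=2: x = 16·136 + 2 = 2178.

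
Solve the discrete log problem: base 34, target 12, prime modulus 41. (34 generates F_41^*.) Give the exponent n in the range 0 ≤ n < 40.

Successive powers of 34 modulo 41:
  34^0=1  34^1=34  34^2=8  34^3=26  34^4=23  34^5=3
  34^6=20  34^7=24  34^8=37  34^9=28  34^10=9  34^11=19
  34^12=31  34^13=29  34^14=2  34^15=27  34^16=16  34^17=11
  34^18=5  34^19=6  34^20=40  34^21=7  34^22=33  34^23=15
  34^24=18  34^25=38  34^26=21  34^27=17  34^28=4  34^29=13
  34^30=32  34^31=22  34^32=10  34^33=12
So 34^33 ≡ 12 (mod 41), giving n = 33.

33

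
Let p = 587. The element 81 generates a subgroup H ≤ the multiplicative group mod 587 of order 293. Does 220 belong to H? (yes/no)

yes

220 ∈ ⟨81⟩ iff 220^293 ≡ 1 (mod 587), since |⟨81⟩| = 293.
220^293 mod 587 = 1.
Since 1 = 1, 220 lies in the subgroup.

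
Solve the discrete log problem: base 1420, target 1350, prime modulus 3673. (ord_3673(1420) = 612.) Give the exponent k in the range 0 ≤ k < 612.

423

Baby-step giant-step with m = ceil(sqrt(612)) = 25.
Baby table (1420^j mod 3673 for j=0..24):
  0:1  1:1420  2:3596  3:850  4:2256  5:664  6:2592  7:294
  8:2431  9:3073  10:136  11:2124  12:547  13:1737  14:1957  15:2152
  16:3577  17:3254  18:46  19:2879  20:131  21:2370  22:932  23:1160
  24:1696
Giant step factor: 1420^(-25) ≡ 2695 (mod 3673).
Scan 1350·2695^i mod 3673 for i = 0, 1, …:
  i=0: 1350   i=1: 1980   i=2: 2904   i=3: 2790
  i=4: 419   i=5: 1594   i=6: 2093   i=7: 2580
  i=8: 111   i=9: 1632     …   i=15: 457
  i=16: 1160
Match at i=16, j=23: k = 16·25 + 23 = 423.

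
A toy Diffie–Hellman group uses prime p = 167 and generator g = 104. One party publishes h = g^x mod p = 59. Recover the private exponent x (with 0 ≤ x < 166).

101

Baby-step giant-step with m = ceil(sqrt(166)) = 13.
Baby table (104^j mod 167 for j=0..12):
  0:1  1:104  2:128  3:119  4:18  5:35  6:133  7:138
  8:157  9:129  10:56  11:146  12:154
Giant step factor: 104^(-13) ≡ 73 (mod 167).
Scan 59·73^i mod 167 for i = 0, 1, …:
  i=0: 59   i=1: 132   i=2: 117   i=3: 24
  i=4: 82   i=5: 141   i=6: 106   i=7: 56
Match at i=7, j=10: x = 7·13 + 10 = 101.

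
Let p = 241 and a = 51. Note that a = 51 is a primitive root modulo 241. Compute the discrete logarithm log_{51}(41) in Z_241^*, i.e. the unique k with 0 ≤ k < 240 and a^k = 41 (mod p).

222

Baby-step giant-step with m = ceil(sqrt(240)) = 16.
Baby table (51^j mod 241 for j=0..15):
  0:1  1:51  2:191  3:101  4:90  5:11  6:79  7:173
  8:147  9:26  10:121  11:146  12:216  13:171  14:45  15:126
Giant step factor: 51^(-16) ≡ 119 (mod 241).
Scan 41·119^i mod 241 for i = 0, 1, …:
  i=0: 41   i=1: 59   i=2: 32   i=3: 193
  i=4: 72   i=5: 133   i=6: 162   i=7: 239
  i=8: 3   i=9: 116   i=10: 67   i=11: 20
  i=12: 211   i=13: 45
Match at i=13, j=14: k = 13·16 + 14 = 222.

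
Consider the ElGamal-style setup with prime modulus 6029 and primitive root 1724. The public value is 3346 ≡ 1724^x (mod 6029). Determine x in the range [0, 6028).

1029

Baby-step giant-step with m = ceil(sqrt(6028)) = 78.
Baby table (1724^j mod 6029 for j=0..77):
  0:1  1:1724  2:5908  3:2411  4:2583  5:3690  6:965  7:5685
  8:3815  9:5450  10:2618  11:3740  12:2759  13:5664  14:3785  15:1962
  16:219  17:3758  18:3646  19:3486  20:4980  21:224  22:320  23:3041
  24:3483  25:5837  26:587  27:5145  28:1321  29:4471  30:2942  31:1619
  32:5758  33:3058  34:2646  35:3780  36:5400  37:824  38:3761  39:2789
  40:3123  41:155  42:1944  43:5361  44:5936  45:2451  46:5224  47:4879
  48:941  49:483  50:690  51:1847  52:916  53:5615  54:3715  55:1862
  56:2660  57:3800  58:3706  59:4433  60:3749  61:188  62:4575  63:1368
  64:1093  65:3284  66:385  67:550  68:1647  69:5798  70:5699  71:3835
  72:3756  73:198  74:3728  75:158  76:1087  77:4998
Giant step factor: 1724^(-78) ≡ 3218 (mod 6029).
Scan 3346·3218^i mod 6029 for i = 0, 1, …:
  i=0: 3346   i=1: 5663   i=2: 3896   i=3: 3037
  i=4: 57   i=5: 2556   i=6: 1652   i=7: 4587
  i=8: 1974   i=9: 3795   i=10: 3585   i=11: 3053
  i=12: 3313   i=13: 1962
Match at i=13, j=15: x = 13·78 + 15 = 1029.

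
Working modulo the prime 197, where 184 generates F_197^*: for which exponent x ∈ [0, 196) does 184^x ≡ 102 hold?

Baby-step giant-step with m = ceil(sqrt(196)) = 14.
Baby table (184^j mod 197 for j=0..13):
  0:1  1:184  2:169  3:167  4:193  5:52  6:112  7:120
  8:16  9:186  10:143  11:111  12:133  13:44
Giant step factor: 184^(-14) ≡ 83 (mod 197).
Scan 102·83^i mod 197 for i = 0, 1, …:
  i=0: 102   i=1: 192   i=2: 176   i=3: 30
  i=4: 126   i=5: 17   i=6: 32   i=7: 95
  i=8: 5   i=9: 21   i=10: 167
Match at i=10, j=3: x = 10·14 + 3 = 143.

143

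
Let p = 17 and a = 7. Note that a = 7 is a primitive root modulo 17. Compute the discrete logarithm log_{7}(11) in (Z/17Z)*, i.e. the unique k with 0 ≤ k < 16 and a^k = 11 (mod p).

5

Successive powers of 7 modulo 17:
  7^0=1  7^1=7  7^2=15  7^3=3  7^4=4  7^5=11
So 7^5 ≡ 11 (mod 17), giving k = 5.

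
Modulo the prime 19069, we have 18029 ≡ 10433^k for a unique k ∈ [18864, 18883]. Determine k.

18873

Compute 10433^18864 mod 19069 = 13229, then multiply by 10433 repeatedly:
  10433^18864=13229  10433^18865=15804  10433^18866=12558  10433^18867=13584  10433^18868=1064
  10433^18869=2554  10433^18870=6489  10433^18871=4787  10433^18872=1060  10433^18873=18029
Found 18029 at exponent 18873.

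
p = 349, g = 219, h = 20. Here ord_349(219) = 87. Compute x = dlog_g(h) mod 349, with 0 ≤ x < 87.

43

Baby-step giant-step with m = ceil(sqrt(87)) = 10.
Baby table (219^j mod 349 for j=0..9):
  0:1  1:219  2:148  3:304  4:266  5:320  6:280  7:245
  8:258  9:313
Giant step factor: 219^(-10) ≡ 144 (mod 349).
Scan 20·144^i mod 349 for i = 0, 1, …:
  i=0: 20   i=1: 88   i=2: 108   i=3: 196
  i=4: 304
Match at i=4, j=3: x = 4·10 + 3 = 43.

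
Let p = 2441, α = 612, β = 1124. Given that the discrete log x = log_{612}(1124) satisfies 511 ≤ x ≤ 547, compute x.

531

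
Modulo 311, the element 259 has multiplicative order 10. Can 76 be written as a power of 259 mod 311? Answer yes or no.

⟨259⟩ has order 10; its elements mod 311 are {1, 6, 36, 52, 95, 216, 259, 275, 305, 310}.
76 is not in this set.

no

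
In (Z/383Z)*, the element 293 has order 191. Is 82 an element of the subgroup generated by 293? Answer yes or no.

no

82 ∈ ⟨293⟩ iff 82^191 ≡ 1 (mod 383), since |⟨293⟩| = 191.
82^191 mod 383 = 382.
Since 382 ≠ 1, 82 does not lie in the subgroup.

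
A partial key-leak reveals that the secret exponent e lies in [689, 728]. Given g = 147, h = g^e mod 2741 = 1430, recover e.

719

Compute 147^689 mod 2741 = 1839, then multiply by 147 repeatedly:
  147^689=1839  147^690=1715  147^691=2674  147^692=1115  147^693=2186
  147^694=645  147^695=1621  147^696=2561  147^697=950  147^698=2600
  147^699=1201  147^700=1123  147^701=621  147^702=834  147^703=1994
  147^704=2572  147^705=2567  147^706=1832  147^707=686  147^708=2166
  147^709=446  147^710=2519  147^711=258  147^712=2293  147^713=2669
  147^714=380  147^715=1040  147^716=2125  147^717=2642  147^718=1893
  147^719=1430
Found 1430 at exponent 719.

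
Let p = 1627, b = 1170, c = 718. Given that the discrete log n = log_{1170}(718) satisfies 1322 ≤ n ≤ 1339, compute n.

1330

Compute 1170^1322 mod 1627 = 477, then multiply by 1170 repeatedly:
  1170^1322=477  1170^1323=29  1170^1324=1390  1170^1325=927  1170^1326=1008
  1170^1327=1412  1170^1328=635  1170^1329=1038  1170^1330=718
Found 718 at exponent 1330.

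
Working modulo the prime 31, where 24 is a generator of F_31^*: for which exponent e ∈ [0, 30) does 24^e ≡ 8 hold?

24

Successive powers of 24 modulo 31:
  24^0=1  24^1=24  24^2=18  24^3=29  24^4=14  24^5=26
  24^6=4  24^7=3  24^8=10  24^9=23  24^10=25  24^11=11
  24^12=16  24^13=12  24^14=9  24^15=30  24^16=7  24^17=13
  24^18=2  24^19=17  24^20=5  24^21=27  24^22=28  24^23=21
  24^24=8
So 24^24 ≡ 8 (mod 31), giving e = 24.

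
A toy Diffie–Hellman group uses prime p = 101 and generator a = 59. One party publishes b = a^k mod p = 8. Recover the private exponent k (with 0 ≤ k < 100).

7

Baby-step giant-step with m = ceil(sqrt(100)) = 10.
Baby table (59^j mod 101 for j=0..9):
  0:1  1:59  2:47  3:46  4:88  5:41  6:96  7:8
  8:68  9:73
Giant step factor: 59^(-10) ≡ 14 (mod 101).
Scan 8·14^i mod 101 for i = 0, 1, …:
  i=0: 8
Match at i=0, j=7: k = 0·10 + 7 = 7.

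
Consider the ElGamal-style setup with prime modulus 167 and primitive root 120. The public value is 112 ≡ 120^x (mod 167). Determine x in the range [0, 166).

26

Successive powers of 120 modulo 167:
  120^0=1  120^1=120  120^2=38  120^3=51  120^4=108  120^5=101
  120^6=96  120^7=164  120^8=141  120^9=53  120^10=14  120^11=10
  120^12=31  120^13=46  120^14=9  120^15=78  120^16=8  120^17=125
  120^18=137  120^19=74  120^20=29  120^21=140  120^22=100  120^23=143
  120^24=126  120^25=90  120^26=112
So 120^26 ≡ 112 (mod 167), giving x = 26.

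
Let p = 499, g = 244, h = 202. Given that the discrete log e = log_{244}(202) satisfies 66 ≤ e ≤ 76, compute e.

Compute 244^66 mod 499 = 166, then multiply by 244 repeatedly:
  244^66=166  244^67=85  244^68=281  244^69=201  244^70=142
  244^71=217  244^72=54  244^73=202
Found 202 at exponent 73.

73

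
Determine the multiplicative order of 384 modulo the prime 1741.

The order of 384 must divide p − 1 = 1740 = 2^2 · 3 · 5 · 29.
Divisors: 1, 2, 3, 4, 5, 6, 10, 12, 15, 20, 29, 30, 58, 60, 87, 116, 145, 174, 290, 348, 435, 580, 870, 1740.
Check each in increasing order: 384^1 ≡ 384;  384^2 ≡ 1212;  384^3 ≡ 561;  384^4 ≡ 1281;  384^5 ≡ 942;  384^6 ≡ 1341;  384^10 ≡ 1195;  384^12 ≡ 1569;  384^15 ≡ 1004;  384^20 ≡ 405;  384^29 ≡ 1682;  384^30 ≡ 1718;  384^58 ≡ 1740;  384^60 ≡ 529;  384^87 ≡ 59;  384^116 ≡ 1.
Smallest exponent giving 1 is 116.

116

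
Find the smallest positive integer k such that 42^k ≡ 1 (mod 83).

82

The order of 42 must divide p − 1 = 82 = 2 · 41.
Divisors: 1, 2, 41, 82.
Check each in increasing order: 42^1 ≡ 42;  42^2 ≡ 21;  42^41 ≡ 82;  42^82 ≡ 1.
Smallest exponent giving 1 is 82.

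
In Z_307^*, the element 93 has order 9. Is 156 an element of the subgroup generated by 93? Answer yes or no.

no

⟨93⟩ has order 9; its elements mod 307 are {1, 17, 46, 53, 93, 168, 274, 287, 289}.
156 is not in this set.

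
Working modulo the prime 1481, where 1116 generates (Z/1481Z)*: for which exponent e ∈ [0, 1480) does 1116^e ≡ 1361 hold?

447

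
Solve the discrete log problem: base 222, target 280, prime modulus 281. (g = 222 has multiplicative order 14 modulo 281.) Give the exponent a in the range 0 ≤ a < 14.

Successive powers of 222 modulo 281:
  222^0=1  222^1=222  222^2=109  222^3=32  222^4=79  222^5=116
  222^6=181  222^7=280
So 222^7 ≡ 280 (mod 281), giving a = 7.

7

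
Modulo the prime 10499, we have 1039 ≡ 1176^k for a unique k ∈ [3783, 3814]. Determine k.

Compute 1176^3783 mod 10499 = 7879, then multiply by 1176 repeatedly:
  1176^3783=7879  1176^3784=5586  1176^3785=7261  1176^3786=3249  1176^3787=9687
  1176^3788=497  1176^3789=7027  1176^3790=1039
Found 1039 at exponent 3790.

3790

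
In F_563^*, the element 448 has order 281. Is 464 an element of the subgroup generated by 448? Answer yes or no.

464 ∈ ⟨448⟩ iff 464^281 ≡ 1 (mod 563), since |⟨448⟩| = 281.
464^281 mod 563 = 562.
Since 562 ≠ 1, 464 does not lie in the subgroup.

no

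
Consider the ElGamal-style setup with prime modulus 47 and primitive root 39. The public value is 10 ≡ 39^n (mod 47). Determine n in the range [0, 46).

Successive powers of 39 modulo 47:
  39^0=1  39^1=39  39^2=17  39^3=5  39^4=7  39^5=38
  39^6=25  39^7=35  39^8=2  39^9=31  39^10=34  39^11=10
So 39^11 ≡ 10 (mod 47), giving n = 11.

11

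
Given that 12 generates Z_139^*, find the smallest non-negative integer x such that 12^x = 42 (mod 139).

Baby-step giant-step with m = ceil(sqrt(138)) = 12.
Baby table (12^j mod 139 for j=0..11):
  0:1  1:12  2:5  3:60  4:25  5:22  6:125  7:110
  8:69  9:133  10:67  11:109
Giant step factor: 12^(-12) ≡ 100 (mod 139).
Scan 42·100^i mod 139 for i = 0, 1, …:
  i=0: 42   i=1: 30   i=2: 81   i=3: 38
  i=4: 47   i=5: 113   i=6: 41   i=7: 69
Match at i=7, j=8: x = 7·12 + 8 = 92.

92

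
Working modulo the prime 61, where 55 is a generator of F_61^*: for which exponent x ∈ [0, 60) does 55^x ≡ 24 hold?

Baby-step giant-step with m = ceil(sqrt(60)) = 8.
Baby table (55^j mod 61 for j=0..7):
  0:1  1:55  2:36  3:28  4:15  5:32  6:52  7:54
Giant step factor: 55^(-8) ≡ 16 (mod 61).
Scan 24·16^i mod 61 for i = 0, 1, …:
  i=0: 24   i=1: 18   i=2: 44   i=3: 33
  i=4: 40   i=5: 30   i=6: 53   i=7: 55
Match at i=7, j=1: x = 7·8 + 1 = 57.

57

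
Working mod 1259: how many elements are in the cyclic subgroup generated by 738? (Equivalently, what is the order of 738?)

The order of 738 must divide p − 1 = 1258 = 2 · 17 · 37.
Divisors: 1, 2, 17, 34, 37, 74, 629, 1258.
Check each in increasing order: 738^1 ≡ 738;  738^2 ≡ 756;  738^17 ≡ 1161;  738^34 ≡ 791;  738^37 ≡ 1.
Smallest exponent giving 1 is 37.

37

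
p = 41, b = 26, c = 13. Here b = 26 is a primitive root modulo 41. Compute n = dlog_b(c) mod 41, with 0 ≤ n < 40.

23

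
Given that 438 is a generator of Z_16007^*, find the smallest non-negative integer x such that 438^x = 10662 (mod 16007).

11919

Baby-step giant-step with m = ceil(sqrt(16006)) = 127.
Baby table (438^j mod 16007 for j=0..126):
  0:1  1:438  2:15767  3:6929  4:9579  5:1768  6:6048  7:7869
  8:5117  9:266  10:4459  11:188  12:2309  13:2901  14:6085  15:8068
  16:12244  17:527  18:6728  19:1576  20:1987  21:5928  22:3330  23:1903
  24:1150  25:7483  26:12126  27:12871  28:3034  29:311  30:8162  31:5395
  32:9981  33:1767  34:5610  35:8109  36:14195  37:6694  38:2691  39:10147
  40:10447  41:13791  42:5819  43:3609  44:12056  45:14225  46:3827  47:11498
  48:9926  49:9691  50:2803  51:11182  52:15581  53:5496  54:6198  55:9541
  56:1131  57:15168  58:679  59:9276  60:13117  61:14740  62:5299  63:15954
  64:8800  65:12720  66:924  67:4537  68:2338  69:15603  70:15132  71:918
  72:1909  73:3778  74:6043  75:5679  76:6317  77:13642  78:4585  79:7355
  80:4083  81:11577  82:12514  83:6738  84:5956  85:15594  86:11190  87:3078
  88:3576  89:13609  90:6138  91:15275  92:15531  93:15610  94:2191  95:15245
  96:2391  97:6803  98:2412  99:16001  100:13379  101:1440  102:6447  103:6554
  104:5399  105:11733  106:807  107:1312  108:14411  109:5260  110:14879  111:2153
  112:14608  113:11511  114:15620  115:6571  116:12845  117:7653  118:6551  119:4085
  120:12453  121:12034  122:4589  123:9107  124:3123  125:7279  126:2809
Giant step factor: 438^(-127) ≡ 8029 (mod 16007).
Scan 10662·8029^i mod 16007 for i = 0, 1, …:
  i=0: 10662   i=1: 15769   i=2: 9938   i=3: 13314
  i=4: 3360   i=5: 5645   i=6: 7888   i=7: 9060
  i=8: 6932   i=9: 689     …   i=92: 879
  i=93: 14411
Match at i=93, j=108: x = 93·127 + 108 = 11919.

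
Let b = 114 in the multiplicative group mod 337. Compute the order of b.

336

The order of 114 must divide p − 1 = 336 = 2^4 · 3 · 7.
Divisors: 1, 2, 3, 4, 6, 7, 8, 12, 14, 16, 21, 24, 28, 42, 48, 56, 84, 112, 168, 336.
Check each in increasing order: 114^1 ≡ 114;  114^2 ≡ 190;  114^3 ≡ 92;  114^4 ≡ 41;  114^6 ≡ 39;  114^7 ≡ 65;  114^8 ≡ 333;  114^12 ≡ 173;  114^14 ≡ 181;  114^16 ≡ 16;  114^21 ≡ 307;  114^24 ≡ 273;  114^28 ≡ 72;  114^42 ≡ 226;  114^48 ≡ 52;  114^56 ≡ 129;  114^84 ≡ 189;  114^112 ≡ 128;  114^168 ≡ 336;  114^336 ≡ 1.
Smallest exponent giving 1 is 336.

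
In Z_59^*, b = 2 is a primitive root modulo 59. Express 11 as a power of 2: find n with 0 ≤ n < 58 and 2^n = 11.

25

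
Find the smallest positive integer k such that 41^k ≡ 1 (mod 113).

The order of 41 must divide p − 1 = 112 = 2^4 · 7.
Divisors: 1, 2, 4, 7, 8, 14, 16, 28, 56, 112.
Check each in increasing order: 41^1 ≡ 41;  41^2 ≡ 99;  41^4 ≡ 83;  41^7 ≡ 44;  41^8 ≡ 109;  41^14 ≡ 15;  41^16 ≡ 16;  41^28 ≡ 112;  41^56 ≡ 1.
Smallest exponent giving 1 is 56.

56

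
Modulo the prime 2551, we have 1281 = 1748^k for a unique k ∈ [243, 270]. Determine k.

Compute 1748^243 mod 2551 = 87, then multiply by 1748 repeatedly:
  1748^243=87  1748^244=1567  1748^245=1893  1748^246=317  1748^247=549
  1748^248=476  1748^249=422  1748^250=417  1748^251=1881  1748^252=2300
  1748^253=24  1748^254=1136  1748^255=1050  1748^256=1231  1748^257=1295
  1748^258=923  1748^259=1172  1748^260=203  1748^261=255  1748^262=1866
  1748^263=1590  1748^264=1281
Found 1281 at exponent 264.

264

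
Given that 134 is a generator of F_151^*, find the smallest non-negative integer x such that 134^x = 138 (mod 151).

Baby-step giant-step with m = ceil(sqrt(150)) = 13.
Baby table (134^j mod 151 for j=0..12):
  0:1  1:134  2:138  3:70  4:18  5:147  6:68  7:52
  8:22  9:79  10:16  11:30  12:94
Giant step factor: 134^(-13) ≡ 12 (mod 151).
Scan 138·12^i mod 151 for i = 0, 1, …:
  i=0: 138
Match at i=0, j=2: x = 0·13 + 2 = 2.

2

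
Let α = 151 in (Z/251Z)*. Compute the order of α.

The order of 151 must divide p − 1 = 250 = 2 · 5^3.
Divisors: 1, 2, 5, 10, 25, 50, 125, 250.
Check each in increasing order: 151^1 ≡ 151;  151^2 ≡ 211;  151^5 ≡ 138;  151^10 ≡ 219;  151^25 ≡ 250;  151^50 ≡ 1.
Smallest exponent giving 1 is 50.

50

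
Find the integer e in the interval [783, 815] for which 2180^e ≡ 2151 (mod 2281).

805

Compute 2180^783 mod 2281 = 1799, then multiply by 2180 repeatedly:
  2180^783=1799  2180^784=781  2180^785=954  2180^786=1729  2180^787=1008
  2180^788=837  2180^789=2141  2180^790=454  2180^791=2047  2180^792=824
  2180^793=1173  2180^794=139  2180^795=1928  2180^796=1438  2180^797=746
  2180^798=2208  2180^799=530  2180^800=1214  2180^801=560  2180^802=465
  2180^803=936  2180^804=1266  2180^805=2151
Found 2151 at exponent 805.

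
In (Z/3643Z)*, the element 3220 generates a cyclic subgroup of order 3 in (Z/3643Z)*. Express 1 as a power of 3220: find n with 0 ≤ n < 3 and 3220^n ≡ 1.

Successive powers of 3220 modulo 3643:
  3220^0=1
So 3220^0 ≡ 1 (mod 3643), giving n = 0.

0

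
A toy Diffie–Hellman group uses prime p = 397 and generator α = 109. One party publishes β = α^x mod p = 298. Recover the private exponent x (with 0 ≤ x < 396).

18

Successive powers of 109 modulo 397:
  109^0=1  109^1=109  109^2=368  109^3=15  109^4=47  109^5=359
  109^6=225  109^7=308  109^8=224  109^9=199  109^10=253  109^11=184
  109^12=206  109^13=222  109^14=378  109^15=311  109^16=154  109^17=112
  109^18=298
So 109^18 ≡ 298 (mod 397), giving x = 18.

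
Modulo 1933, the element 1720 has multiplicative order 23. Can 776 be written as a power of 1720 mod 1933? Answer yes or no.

yes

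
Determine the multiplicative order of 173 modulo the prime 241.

240

The order of 173 must divide p − 1 = 240 = 2^4 · 3 · 5.
Divisors: 1, 2, 3, 4, 5, 6, 8, 10, 12, 15, 16, 20, 24, 30, 40, 48, 60, 80, 120, 240.
Check each in increasing order: 173^1 ≡ 173;  173^2 ≡ 45;  173^3 ≡ 73;  173^4 ≡ 97;  173^5 ≡ 152;  173^6 ≡ 27;  173^8 ≡ 10;  173^10 ≡ 209;  173^12 ≡ 6;  173^15 ≡ 197;  173^16 ≡ 100;  173^20 ≡ 60;  173^24 ≡ 36;  173^30 ≡ 8;  173^40 ≡ 226;  173^48 ≡ 91;  173^60 ≡ 64;  173^80 ≡ 225;  173^120 ≡ 240;  173^240 ≡ 1.
Smallest exponent giving 1 is 240.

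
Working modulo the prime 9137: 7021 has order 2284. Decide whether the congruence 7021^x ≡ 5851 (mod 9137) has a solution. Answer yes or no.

yes

5851 ∈ ⟨7021⟩ iff 5851^2284 ≡ 1 (mod 9137), since |⟨7021⟩| = 2284.
5851^2284 mod 9137 = 1.
Since 1 = 1, 5851 lies in the subgroup.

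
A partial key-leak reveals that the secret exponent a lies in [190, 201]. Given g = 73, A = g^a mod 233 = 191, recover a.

195

Compute 73^190 mod 233 = 7, then multiply by 73 repeatedly:
  73^190=7  73^191=45  73^192=23  73^193=48  73^194=9
  73^195=191
Found 191 at exponent 195.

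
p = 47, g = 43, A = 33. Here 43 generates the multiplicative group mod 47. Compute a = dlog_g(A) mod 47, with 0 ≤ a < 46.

Baby-step giant-step with m = ceil(sqrt(46)) = 7.
Baby table (43^j mod 47 for j=0..6):
  0:1  1:43  2:16  3:30  4:21  5:10  6:7
Giant step factor: 43^(-7) ≡ 5 (mod 47).
Scan 33·5^i mod 47 for i = 0, 1, …:
  i=0: 33   i=1: 24   i=2: 26   i=3: 36
  i=4: 39   i=5: 7
Match at i=5, j=6: a = 5·7 + 6 = 41.

41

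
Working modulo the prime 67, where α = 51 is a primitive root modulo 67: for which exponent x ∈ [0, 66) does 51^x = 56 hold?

Baby-step giant-step with m = ceil(sqrt(66)) = 9.
Baby table (51^j mod 67 for j=0..8):
  0:1  1:51  2:55  3:58  4:10  5:41  6:14  7:44
  8:33
Giant step factor: 51^(-9) ≡ 42 (mod 67).
Scan 56·42^i mod 67 for i = 0, 1, …:
  i=0: 56   i=1: 7   i=2: 26   i=3: 20
  i=4: 36   i=5: 38   i=6: 55
Match at i=6, j=2: x = 6·9 + 2 = 56.

56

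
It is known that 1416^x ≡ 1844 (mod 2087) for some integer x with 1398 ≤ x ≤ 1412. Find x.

Compute 1416^1398 mod 2087 = 526, then multiply by 1416 repeatedly:
  1416^1398=526  1416^1399=1844
Found 1844 at exponent 1399.

1399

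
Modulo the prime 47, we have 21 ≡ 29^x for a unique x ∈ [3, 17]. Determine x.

12

Compute 29^3 mod 47 = 43, then multiply by 29 repeatedly:
  29^3=43  29^4=25  29^5=20  29^6=16  29^7=41
  29^8=14  29^9=30  29^10=24  29^11=38  29^12=21
Found 21 at exponent 12.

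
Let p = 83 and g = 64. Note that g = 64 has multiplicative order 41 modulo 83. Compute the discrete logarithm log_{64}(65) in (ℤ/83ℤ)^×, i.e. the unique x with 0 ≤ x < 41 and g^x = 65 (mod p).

31

Baby-step giant-step with m = ceil(sqrt(41)) = 7.
Baby table (64^j mod 83 for j=0..6):
  0:1  1:64  2:29  3:30  4:11  5:40  6:70
Giant step factor: 64^(-7) ≡ 41 (mod 83).
Scan 65·41^i mod 83 for i = 0, 1, …:
  i=0: 65   i=1: 9   i=2: 37   i=3: 23
  i=4: 30
Match at i=4, j=3: x = 4·7 + 3 = 31.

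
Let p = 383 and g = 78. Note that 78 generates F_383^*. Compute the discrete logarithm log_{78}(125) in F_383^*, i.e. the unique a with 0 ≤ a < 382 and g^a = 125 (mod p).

287

Baby-step giant-step with m = ceil(sqrt(382)) = 20.
Baby table (78^j mod 383 for j=0..19):
  0:1  1:78  2:339  3:15  4:21  5:106  6:225  7:315
  8:58  9:311  10:129  11:104  12:69  13:20  14:28  15:269
  16:300  17:37  18:205  19:287
Giant step factor: 78^(-20) ≡ 216 (mod 383).
Scan 125·216^i mod 383 for i = 0, 1, …:
  i=0: 125   i=1: 190   i=2: 59   i=3: 105
  i=4: 83   i=5: 310   i=6: 318   i=7: 131
  i=8: 337   i=9: 22     …   i=13: 177
  i=14: 315
Match at i=14, j=7: a = 14·20 + 7 = 287.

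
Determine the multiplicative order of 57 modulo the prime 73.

18

The order of 57 must divide p − 1 = 72 = 2^3 · 3^2.
Divisors: 1, 2, 3, 4, 6, 8, 9, 12, 18, 24, 36, 72.
Check each in increasing order: 57^1 ≡ 57;  57^2 ≡ 37;  57^3 ≡ 65;  57^4 ≡ 55;  57^6 ≡ 64;  57^8 ≡ 32;  57^9 ≡ 72;  57^12 ≡ 8;  57^18 ≡ 1.
Smallest exponent giving 1 is 18.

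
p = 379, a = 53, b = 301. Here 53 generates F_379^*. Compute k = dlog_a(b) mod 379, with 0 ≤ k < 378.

334

Baby-step giant-step with m = ceil(sqrt(378)) = 20.
Baby table (53^j mod 379 for j=0..19):
  0:1  1:53  2:156  3:309  4:80  5:71  6:352  7:85
  8:336  9:374  10:114  11:357  12:350  13:358  14:24  15:135
  16:333  17:215  18:25  19:188
Giant step factor: 53^(-20) ≡ 348 (mod 379).
Scan 301·348^i mod 379 for i = 0, 1, …:
  i=0: 301   i=1: 144   i=2: 84   i=3: 49
  i=4: 376   i=5: 93   i=6: 149   i=7: 308
  i=8: 306   i=9: 368     …   i=15: 366
  i=16: 24
Match at i=16, j=14: k = 16·20 + 14 = 334.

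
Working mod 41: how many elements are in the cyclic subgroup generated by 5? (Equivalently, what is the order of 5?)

The order of 5 must divide p − 1 = 40 = 2^3 · 5.
Divisors: 1, 2, 4, 5, 8, 10, 20, 40.
Check each in increasing order: 5^1 ≡ 5;  5^2 ≡ 25;  5^4 ≡ 10;  5^5 ≡ 9;  5^8 ≡ 18;  5^10 ≡ 40;  5^20 ≡ 1.
Smallest exponent giving 1 is 20.

20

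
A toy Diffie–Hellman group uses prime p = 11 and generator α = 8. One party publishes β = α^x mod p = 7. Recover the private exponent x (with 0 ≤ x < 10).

9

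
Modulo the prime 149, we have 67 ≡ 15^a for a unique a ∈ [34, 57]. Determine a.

44

Compute 15^34 mod 149 = 45, then multiply by 15 repeatedly:
  15^34=45  15^35=79  15^36=142  15^37=44  15^38=64
  15^39=66  15^40=96  15^41=99  15^42=144  15^43=74
  15^44=67
Found 67 at exponent 44.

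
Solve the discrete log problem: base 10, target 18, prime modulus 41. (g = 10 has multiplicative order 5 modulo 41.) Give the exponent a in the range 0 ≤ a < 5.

2

Successive powers of 10 modulo 41:
  10^0=1  10^1=10  10^2=18
So 10^2 ≡ 18 (mod 41), giving a = 2.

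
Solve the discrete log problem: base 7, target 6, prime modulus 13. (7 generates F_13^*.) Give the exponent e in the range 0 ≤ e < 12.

Successive powers of 7 modulo 13:
  7^0=1  7^1=7  7^2=10  7^3=5  7^4=9  7^5=11
  7^6=12  7^7=6
So 7^7 ≡ 6 (mod 13), giving e = 7.

7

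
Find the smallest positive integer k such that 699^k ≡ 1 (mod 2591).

1295

The order of 699 must divide p − 1 = 2590 = 2 · 5 · 7 · 37.
Divisors: 1, 2, 5, 7, 10, 14, 35, 37, 70, 74, 185, 259, 370, 518, 1295, 2590.
Check each in increasing order: 699^1 ≡ 699;  699^2 ≡ 1493;  699^5 ≡ 2219;  699^7 ≡ 1669;  699^10 ≡ 1061;  699^14 ≡ 236;  699^35 ≡ 1908;  699^37 ≡ 1135;  699^70 ≡ 109;  699^74 ≡ 498;  699^185 ≡ 891;  699^259 ≡ 657;  699^370 ≡ 1035;  699^518 ≡ 1543;  699^1295 ≡ 1.
Smallest exponent giving 1 is 1295.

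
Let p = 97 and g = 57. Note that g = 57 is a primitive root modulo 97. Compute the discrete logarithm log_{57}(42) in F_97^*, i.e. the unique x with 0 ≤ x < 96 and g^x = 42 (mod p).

Baby-step giant-step with m = ceil(sqrt(96)) = 10.
Baby table (57^j mod 97 for j=0..9):
  0:1  1:57  2:48  3:20  4:73  5:87  6:12  7:5
  8:91  9:46
Giant step factor: 57^(-10) ≡ 65 (mod 97).
Scan 42·65^i mod 97 for i = 0, 1, …:
  i=0: 42   i=1: 14   i=2: 37   i=3: 77
  i=4: 58   i=5: 84   i=6: 28   i=7: 74
  i=8: 57
Match at i=8, j=1: x = 8·10 + 1 = 81.

81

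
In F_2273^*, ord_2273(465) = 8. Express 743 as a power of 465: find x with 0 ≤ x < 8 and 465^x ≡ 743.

3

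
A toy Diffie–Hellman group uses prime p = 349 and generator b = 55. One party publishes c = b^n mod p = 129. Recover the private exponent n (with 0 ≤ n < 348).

Baby-step giant-step with m = ceil(sqrt(348)) = 19.
Baby table (55^j mod 349 for j=0..18):
  0:1  1:55  2:233  3:251  4:194  5:200  6:181  7:183
  8:293  9:61  10:214  11:253  12:304  13:317  14:334  15:222
  16:344  17:74  18:231
Giant step factor: 55^(-19) ≡ 250 (mod 349).
Scan 129·250^i mod 349 for i = 0, 1, …:
  i=0: 129   i=1: 142   i=2: 251
Match at i=2, j=3: n = 2·19 + 3 = 41.

41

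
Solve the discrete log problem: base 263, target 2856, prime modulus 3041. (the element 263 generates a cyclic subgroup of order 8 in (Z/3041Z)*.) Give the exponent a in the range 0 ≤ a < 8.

7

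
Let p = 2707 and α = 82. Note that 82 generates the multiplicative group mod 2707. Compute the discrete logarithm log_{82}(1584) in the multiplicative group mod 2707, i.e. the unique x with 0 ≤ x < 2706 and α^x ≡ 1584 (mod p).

1031

Baby-step giant-step with m = ceil(sqrt(2706)) = 53.
Baby table (82^j mod 2707 for j=0..52):
  0:1  1:82  2:1310  3:1847  4:2569  5:2219  6:589  7:2279
  8:95  9:2376  10:2635  11:2217  12:425  13:2366  14:1815  15:2652
  16:904  17:1039  18:1281  19:2176  20:2477  21:89  22:1884  23:189
  24:1963  25:1253  26:2587  27:988  28:2513  29:334  30:318  31:1713
  32:2409  33:2634  34:2135  35:1822  36:519  37:1953  38:433  39:315
  40:1467  41:1186  42:2507  43:2549  44:579  45:1459  46:530  47:148
  48:1308  49:1683  50:2656  51:1232  52:865
Giant step factor: 82^(-53) ≡ 2297 (mod 2707).
Scan 1584·2297^i mod 2707 for i = 0, 1, …:
  i=0: 1584   i=1: 240   i=2: 1759   i=3: 1579
  i=4: 2290   i=5: 429   i=6: 65   i=7: 420
  i=8: 1048   i=9: 733     …   i=18: 1045
  i=19: 1963
Match at i=19, j=24: x = 19·53 + 24 = 1031.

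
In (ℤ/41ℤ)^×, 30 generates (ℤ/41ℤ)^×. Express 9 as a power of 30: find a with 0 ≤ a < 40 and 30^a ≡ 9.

10

Successive powers of 30 modulo 41:
  30^0=1  30^1=30  30^2=39  30^3=22  30^4=4  30^5=38
  30^6=33  30^7=6  30^8=16  30^9=29  30^10=9
So 30^10 ≡ 9 (mod 41), giving a = 10.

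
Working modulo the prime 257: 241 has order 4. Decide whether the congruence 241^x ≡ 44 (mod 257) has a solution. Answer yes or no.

no

⟨241⟩ has order 4; its elements mod 257 are {1, 16, 241, 256}.
44 is not in this set.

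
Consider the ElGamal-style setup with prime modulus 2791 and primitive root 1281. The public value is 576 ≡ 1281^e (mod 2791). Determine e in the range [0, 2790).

392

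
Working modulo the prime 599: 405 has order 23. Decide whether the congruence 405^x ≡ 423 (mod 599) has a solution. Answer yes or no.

yes

423 ∈ ⟨405⟩ iff 423^23 ≡ 1 (mod 599), since |⟨405⟩| = 23.
423^23 mod 599 = 1.
Since 1 = 1, 423 lies in the subgroup.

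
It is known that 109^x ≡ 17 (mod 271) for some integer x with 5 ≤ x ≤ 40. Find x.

Compute 109^5 mod 271 = 188, then multiply by 109 repeatedly:
  109^5=188  109^6=167  109^7=46  109^8=136  109^9=190
  109^10=114  109^11=231  109^12=247  109^13=94  109^14=219
  109^15=23  109^16=68  109^17=95  109^18=57  109^19=251
  109^20=259  109^21=47  109^22=245  109^23=147  109^24=34
  109^25=183  109^26=164  109^27=261  109^28=265  109^29=159
  109^30=258  109^31=209  109^32=17
Found 17 at exponent 32.

32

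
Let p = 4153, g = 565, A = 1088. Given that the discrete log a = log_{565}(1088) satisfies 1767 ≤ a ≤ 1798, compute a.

Compute 565^1767 mod 4153 = 1000, then multiply by 565 repeatedly:
  565^1767=1000  565^1768=192  565^1769=502  565^1770=1226  565^1771=3292
  565^1772=3589  565^1773=1121  565^1774=2109  565^1775=3827  565^1776=2695
  565^1777=2677  565^1778=813  565^1779=2515  565^1780=649  565^1781=1221
  565^1782=467  565^1783=2216  565^1784=1987  565^1785=1345  565^1786=4079
  565^1787=3873  565^1788=3767  565^1789=2019  565^1790=2813  565^1791=2899
  565^1792=1653  565^1793=3673  565^1794=2898  565^1795=1088
Found 1088 at exponent 1795.

1795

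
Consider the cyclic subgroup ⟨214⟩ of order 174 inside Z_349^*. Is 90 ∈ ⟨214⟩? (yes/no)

90 ∈ ⟨214⟩ iff 90^174 ≡ 1 (mod 349), since |⟨214⟩| = 174.
90^174 mod 349 = 348.
Since 348 ≠ 1, 90 does not lie in the subgroup.

no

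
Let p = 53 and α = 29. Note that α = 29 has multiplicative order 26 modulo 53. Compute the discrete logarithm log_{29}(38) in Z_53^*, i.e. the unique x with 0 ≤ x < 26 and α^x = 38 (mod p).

11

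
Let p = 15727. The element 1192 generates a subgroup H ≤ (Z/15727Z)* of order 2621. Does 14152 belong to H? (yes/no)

14152 ∈ ⟨1192⟩ iff 14152^2621 ≡ 1 (mod 15727), since |⟨1192⟩| = 2621.
14152^2621 mod 15727 = 5585.
Since 5585 ≠ 1, 14152 does not lie in the subgroup.

no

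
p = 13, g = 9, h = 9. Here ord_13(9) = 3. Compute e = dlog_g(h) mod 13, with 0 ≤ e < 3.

Successive powers of 9 modulo 13:
  9^0=1  9^1=9
So 9^1 ≡ 9 (mod 13), giving e = 1.

1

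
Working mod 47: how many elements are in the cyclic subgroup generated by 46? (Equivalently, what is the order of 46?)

2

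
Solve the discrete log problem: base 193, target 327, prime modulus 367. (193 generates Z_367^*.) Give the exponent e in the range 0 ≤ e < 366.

288

Baby-step giant-step with m = ceil(sqrt(366)) = 20.
Baby table (193^j mod 367 for j=0..19):
  0:1  1:193  2:182  3:261  4:94  5:159  6:226  7:312
  8:28  9:266  10:325  11:335  12:63  13:48  14:89  15:295
  16:50  17:108  18:292  19:205
Giant step factor: 193^(-20) ≡ 31 (mod 367).
Scan 327·31^i mod 367 for i = 0, 1, …:
  i=0: 327   i=1: 228   i=2: 95   i=3: 9
  i=4: 279   i=5: 208   i=6: 209   i=7: 240
  i=8: 100   i=9: 164     …   i=13: 214
  i=14: 28
Match at i=14, j=8: e = 14·20 + 8 = 288.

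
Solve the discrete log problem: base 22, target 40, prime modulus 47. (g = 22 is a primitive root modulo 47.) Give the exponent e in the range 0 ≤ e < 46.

39

Baby-step giant-step with m = ceil(sqrt(46)) = 7.
Baby table (22^j mod 47 for j=0..6):
  0:1  1:22  2:14  3:26  4:8  5:35  6:18
Giant step factor: 22^(-7) ≡ 40 (mod 47).
Scan 40·40^i mod 47 for i = 0, 1, …:
  i=0: 40   i=1: 2   i=2: 33   i=3: 4
  i=4: 19   i=5: 8
Match at i=5, j=4: e = 5·7 + 4 = 39.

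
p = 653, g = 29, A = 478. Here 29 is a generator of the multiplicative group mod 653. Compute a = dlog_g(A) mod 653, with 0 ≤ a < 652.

Baby-step giant-step with m = ceil(sqrt(652)) = 26.
Baby table (29^j mod 653 for j=0..25):
  0:1  1:29  2:188  3:228  4:82  5:419  6:397  7:412
  8:194  9:402  10:557  11:481  12:236  13:314  14:617  15:262
  16:415  17:281  18:313  19:588  20:74  21:187  22:199  23:547
  24:191  25:315
Giant step factor: 29^(-26) ≡ 373 (mod 653).
Scan 478·373^i mod 653 for i = 0, 1, …:
  i=0: 478   i=1: 25   i=2: 183   i=3: 347
  i=4: 137   i=5: 167   i=6: 256   i=7: 150
  i=8: 445   i=9: 123     …   i=17: 135
  i=18: 74
Match at i=18, j=20: a = 18·26 + 20 = 488.

488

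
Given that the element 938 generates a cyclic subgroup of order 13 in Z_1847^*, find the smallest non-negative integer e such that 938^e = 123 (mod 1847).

9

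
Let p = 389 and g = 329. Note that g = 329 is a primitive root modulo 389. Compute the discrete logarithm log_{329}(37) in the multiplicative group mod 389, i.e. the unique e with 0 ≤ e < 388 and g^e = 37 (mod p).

157

Baby-step giant-step with m = ceil(sqrt(388)) = 20.
Baby table (329^j mod 389 for j=0..19):
  0:1  1:329  2:99  3:284  4:76  5:108  6:133  7:189
  8:330  9:39  10:383  11:360  12:184  13:241  14:322  15:130
  16:369  17:33  18:354  19:155
Giant step factor: 329^(-20) ≡ 335 (mod 389).
Scan 37·335^i mod 389 for i = 0, 1, …:
  i=0: 37   i=1: 336   i=2: 139   i=3: 274
  i=4: 375   i=5: 367   i=6: 21   i=7: 33
Match at i=7, j=17: e = 7·20 + 17 = 157.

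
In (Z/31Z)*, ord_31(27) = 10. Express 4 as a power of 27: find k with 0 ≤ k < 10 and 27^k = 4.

6

Successive powers of 27 modulo 31:
  27^0=1  27^1=27  27^2=16  27^3=29  27^4=8  27^5=30
  27^6=4
So 27^6 ≡ 4 (mod 31), giving k = 6.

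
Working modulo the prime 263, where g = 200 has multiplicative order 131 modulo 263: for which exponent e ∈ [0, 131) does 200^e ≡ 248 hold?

Baby-step giant-step with m = ceil(sqrt(131)) = 12.
Baby table (200^j mod 263 for j=0..11):
  0:1  1:200  2:24  3:66  4:50  5:6  6:148  7:144
  8:133  9:37  10:36  11:99
Giant step factor: 200^(-12) ≡ 256 (mod 263).
Scan 248·256^i mod 263 for i = 0, 1, …:
  i=0: 248   i=1: 105   i=2: 54   i=3: 148
Match at i=3, j=6: e = 3·12 + 6 = 42.

42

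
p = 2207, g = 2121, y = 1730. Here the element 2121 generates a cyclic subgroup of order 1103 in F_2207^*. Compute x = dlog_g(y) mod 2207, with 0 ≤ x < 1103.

154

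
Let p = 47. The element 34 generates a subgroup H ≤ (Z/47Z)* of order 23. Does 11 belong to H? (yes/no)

no

⟨34⟩ has order 23; its elements mod 47 are {1, 2, 3, 4, 6, 7, 8, 9, 12, 14, 16, 17, 18, 21, 24, 25, 27, 28, 32, 34, 36, 37, 42}.
11 is not in this set.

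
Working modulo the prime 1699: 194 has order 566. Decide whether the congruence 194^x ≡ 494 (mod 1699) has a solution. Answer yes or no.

yes

494 ∈ ⟨194⟩ iff 494^566 ≡ 1 (mod 1699), since |⟨194⟩| = 566.
494^566 mod 1699 = 1.
Since 1 = 1, 494 lies in the subgroup.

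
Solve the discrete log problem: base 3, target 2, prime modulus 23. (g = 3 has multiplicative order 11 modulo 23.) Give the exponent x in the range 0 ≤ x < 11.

7

Successive powers of 3 modulo 23:
  3^0=1  3^1=3  3^2=9  3^3=4  3^4=12  3^5=13
  3^6=16  3^7=2
So 3^7 ≡ 2 (mod 23), giving x = 7.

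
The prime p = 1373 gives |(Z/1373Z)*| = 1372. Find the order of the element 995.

49

The order of 995 must divide p − 1 = 1372 = 2^2 · 7^3.
Divisors: 1, 2, 4, 7, 14, 28, 49, 98, 196, 343, 686, 1372.
Check each in increasing order: 995^1 ≡ 995;  995^2 ≡ 92;  995^4 ≡ 226;  995^7 ≡ 1049;  995^14 ≡ 628;  995^28 ≡ 333;  995^49 ≡ 1.
Smallest exponent giving 1 is 49.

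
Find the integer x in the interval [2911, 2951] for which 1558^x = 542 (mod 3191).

Compute 1558^2911 mod 3191 = 1483, then multiply by 1558 repeatedly:
  1558^2911=1483  1558^2912=230  1558^2913=948  1558^2914=2742  1558^2915=2478
  1558^2916=2805  1558^2917=1711  1558^2918=1253  1558^2919=2473  1558^2920=1397
  1558^2921=264  1558^2922=2864  1558^2923=1094  1558^2924=458  1558^2925=1971
  1558^2926=1076  1558^2927=1133  1558^2928=591  1558^2929=1770  1558^2930=636
  1558^2931=1678  1558^2932=895  1558^2933=3134  1558^2934=542
Found 542 at exponent 2934.

2934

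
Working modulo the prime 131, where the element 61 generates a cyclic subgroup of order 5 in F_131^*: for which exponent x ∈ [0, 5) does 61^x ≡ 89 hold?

Successive powers of 61 modulo 131:
  61^0=1  61^1=61  61^2=53  61^3=89
So 61^3 ≡ 89 (mod 131), giving x = 3.

3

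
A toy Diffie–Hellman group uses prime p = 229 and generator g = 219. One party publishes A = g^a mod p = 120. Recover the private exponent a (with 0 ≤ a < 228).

165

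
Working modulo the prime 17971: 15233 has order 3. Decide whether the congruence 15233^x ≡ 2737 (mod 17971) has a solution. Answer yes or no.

yes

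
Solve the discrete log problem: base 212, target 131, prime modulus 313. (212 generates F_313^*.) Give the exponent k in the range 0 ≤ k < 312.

Baby-step giant-step with m = ceil(sqrt(312)) = 18.
Baby table (212^j mod 313 for j=0..17):
  0:1  1:212  2:185  3:95  4:108  5:47  6:261  7:244
  8:83  9:68  10:18  11:60  12:200  13:145  14:66  15:220
  16:3  17:10
Giant step factor: 212^(-18) ≡ 216 (mod 313).
Scan 131·216^i mod 313 for i = 0, 1, …:
  i=0: 131   i=1: 126   i=2: 298   i=3: 203
  i=4: 28   i=5: 101   i=6: 219   i=7: 41
  i=8: 92   i=9: 153   i=10: 183   i=11: 90
  i=12: 34   i=13: 145
Match at i=13, j=13: k = 13·18 + 13 = 247.

247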